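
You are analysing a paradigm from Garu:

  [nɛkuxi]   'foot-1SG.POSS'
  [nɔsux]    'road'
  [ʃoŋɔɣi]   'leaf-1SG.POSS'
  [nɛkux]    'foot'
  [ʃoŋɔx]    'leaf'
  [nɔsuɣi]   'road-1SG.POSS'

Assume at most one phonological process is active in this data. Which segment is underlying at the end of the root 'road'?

In [nɔsuɣi] and [nɔsux] the final segment of 'road' alternates: [ɣ] ~ [x].
Compare 'foot', with invariant [x] in [nɛkuxi] and [nɛkux]: an analysis with underlying /x/ and a rule producing [ɣ] before the 1SG.POSS suffix would wrongly predict alternation here too.
The underlying segment must be /ɣ/; voiced obstruents become voiceless word-finally, yielding [x] there.

/ɣ/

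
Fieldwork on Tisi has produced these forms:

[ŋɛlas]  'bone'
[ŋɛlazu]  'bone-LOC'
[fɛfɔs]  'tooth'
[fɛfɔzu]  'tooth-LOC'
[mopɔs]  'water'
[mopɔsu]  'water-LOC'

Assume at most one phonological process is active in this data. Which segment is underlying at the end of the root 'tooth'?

The root 'tooth' surfaces as [fɛfɔs] and [fɛfɔzu], with a stem-final [s] ~ [z] alternation.
Compare 'water', with invariant [s] in [mopɔs] and [mopɔsu]: an analysis with underlying /s/ and a rule producing [z] before the LOC suffix would wrongly predict alternation here too.
So /z/ is underlying, and a rule of word-final obstruent devoicing — voiced obstruents become voiceless word-finally — gives [s].

/z/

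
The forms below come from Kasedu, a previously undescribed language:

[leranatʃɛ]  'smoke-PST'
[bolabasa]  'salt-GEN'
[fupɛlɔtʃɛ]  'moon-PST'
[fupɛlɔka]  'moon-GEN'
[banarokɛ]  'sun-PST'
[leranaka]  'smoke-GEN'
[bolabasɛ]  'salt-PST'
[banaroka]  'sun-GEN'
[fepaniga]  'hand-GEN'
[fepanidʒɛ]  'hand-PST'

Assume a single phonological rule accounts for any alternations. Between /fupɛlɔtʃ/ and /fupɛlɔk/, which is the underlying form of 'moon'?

'moon' shows [tʃ] ~ [k] at the end of the stem ([fupɛlɔtʃɛ] vs [fupɛlɔka]).
The stem 'sun' ([banarokɛ], [banaroka]) shows [k] unchanged in both environments, so [k] cannot be basic with [tʃ] derived before the PST suffix.
Therefore /tʃ/ is basic and [k] is derived by depalatalization (palato-alveolar /tʃ/ and /dʒ/ become [k] and [g] when no front vowel follows).

/fupɛlɔtʃ/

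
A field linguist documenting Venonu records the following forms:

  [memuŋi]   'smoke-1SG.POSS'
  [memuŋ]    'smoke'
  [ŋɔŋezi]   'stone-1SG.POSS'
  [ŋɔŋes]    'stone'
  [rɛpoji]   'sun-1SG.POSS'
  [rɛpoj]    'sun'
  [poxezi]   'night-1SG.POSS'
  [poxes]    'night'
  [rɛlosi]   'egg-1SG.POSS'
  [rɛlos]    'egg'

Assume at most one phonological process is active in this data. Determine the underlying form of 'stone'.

/ŋɔŋez/

In [ŋɔŋezi] and [ŋɔŋes] the final segment of 'stone' alternates: [z] ~ [s].
The stem 'egg' ([rɛlosi], [rɛlos]) shows [s] unchanged in both environments, so [s] cannot be basic with [z] derived before the 1SG.POSS suffix.
Therefore /z/ is basic and [s] is derived by word-final obstruent devoicing (voiced obstruents become voiceless word-finally).
The underlying form of 'stone' is therefore /ŋɔŋez/.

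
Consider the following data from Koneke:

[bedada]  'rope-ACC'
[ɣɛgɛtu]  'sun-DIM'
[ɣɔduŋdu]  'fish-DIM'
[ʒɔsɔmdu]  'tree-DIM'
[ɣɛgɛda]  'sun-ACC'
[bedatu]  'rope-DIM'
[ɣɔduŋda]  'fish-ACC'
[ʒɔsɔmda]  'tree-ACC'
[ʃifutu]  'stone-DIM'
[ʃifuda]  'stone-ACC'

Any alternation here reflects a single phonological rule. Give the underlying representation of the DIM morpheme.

The DIM morpheme has two allomorphs, [-du] and [-tu].
By contrast the ACC suffix keeps its initial [d] throughout — that segment must be underlying.
The DIM suffix is therefore /-tu/ underlyingly, with post-nasal voicing: voiceless stops become voiced after a nasal.

/-tu/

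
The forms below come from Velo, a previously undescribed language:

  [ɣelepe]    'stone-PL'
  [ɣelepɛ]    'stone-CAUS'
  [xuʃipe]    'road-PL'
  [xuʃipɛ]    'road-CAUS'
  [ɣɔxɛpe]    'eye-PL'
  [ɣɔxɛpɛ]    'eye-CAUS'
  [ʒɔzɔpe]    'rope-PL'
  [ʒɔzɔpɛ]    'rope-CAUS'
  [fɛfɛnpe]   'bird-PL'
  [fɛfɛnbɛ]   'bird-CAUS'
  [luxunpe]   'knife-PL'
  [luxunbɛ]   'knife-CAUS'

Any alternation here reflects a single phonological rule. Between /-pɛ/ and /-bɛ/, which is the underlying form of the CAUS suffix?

The CAUS suffix surfaces as [-bɛ] and [-pɛ], depending on the final segment of the stem.
By contrast the PL suffix keeps its initial [p] throughout — that segment must be underlying.
The CAUS suffix is therefore /-bɛ/ underlyingly, with post-vocalic devoicing: voiced stops become voiceless after a vowel.

/-bɛ/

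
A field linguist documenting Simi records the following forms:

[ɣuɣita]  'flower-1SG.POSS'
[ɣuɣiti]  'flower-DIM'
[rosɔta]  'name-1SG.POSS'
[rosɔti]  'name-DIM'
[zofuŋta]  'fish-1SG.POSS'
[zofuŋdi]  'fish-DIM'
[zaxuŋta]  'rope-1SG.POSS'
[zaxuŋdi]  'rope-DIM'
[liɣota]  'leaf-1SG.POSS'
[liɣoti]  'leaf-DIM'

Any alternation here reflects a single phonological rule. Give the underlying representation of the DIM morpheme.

The DIM suffix surfaces as [-di] and [-ti], depending on the final segment of the stem.
The 1SG.POSS suffix, which begins with [t], is invariant after every stem; so [t] is not altered by any rule here.
The DIM suffix is therefore /-di/ underlyingly, with post-vocalic devoicing: voiced stops become voiceless after a vowel.

/-di/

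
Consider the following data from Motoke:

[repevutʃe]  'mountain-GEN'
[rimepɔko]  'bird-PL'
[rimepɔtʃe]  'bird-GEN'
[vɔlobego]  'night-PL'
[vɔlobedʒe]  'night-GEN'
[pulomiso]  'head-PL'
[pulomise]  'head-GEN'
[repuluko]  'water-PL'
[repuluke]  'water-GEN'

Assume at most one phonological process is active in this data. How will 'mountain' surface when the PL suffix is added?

The root 'bird' surfaces as [rimepɔko] and [rimepɔtʃe], with a stem-final [k] ~ [tʃ] alternation.
The stem 'water' ([repuluko], [repuluke]) shows [k] unchanged in both environments, so [k] cannot be basic with [tʃ] derived before the GEN suffix.
The alternation reflects depalatalization: palato-alveolar /tʃ/ and /dʒ/ become [k] and [g] when no front vowel follows. /tʃ/ is underlying.
From [repevutʃe] the stem 'mountain' is /repevutʃ/; when no front vowel follows this yields [repevuko].

[repevuko]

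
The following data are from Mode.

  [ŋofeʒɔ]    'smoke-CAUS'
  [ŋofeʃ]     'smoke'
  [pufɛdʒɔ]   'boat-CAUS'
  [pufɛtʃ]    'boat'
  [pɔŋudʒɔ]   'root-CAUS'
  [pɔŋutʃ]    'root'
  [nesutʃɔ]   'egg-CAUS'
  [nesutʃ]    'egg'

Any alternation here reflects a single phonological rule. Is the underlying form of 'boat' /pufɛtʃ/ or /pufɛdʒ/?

In [pufɛdʒɔ] and [pufɛtʃ] the final segment of 'boat' alternates: [dʒ] ~ [tʃ].
The stem 'egg' ([nesutʃɔ], [nesutʃ]) shows [tʃ] unchanged in both environments, so [tʃ] cannot be basic with [dʒ] derived before the CAUS suffix.
The underlying segment must be /dʒ/; voiced obstruents become voiceless word-finally, yielding [tʃ] there.

/pufɛdʒ/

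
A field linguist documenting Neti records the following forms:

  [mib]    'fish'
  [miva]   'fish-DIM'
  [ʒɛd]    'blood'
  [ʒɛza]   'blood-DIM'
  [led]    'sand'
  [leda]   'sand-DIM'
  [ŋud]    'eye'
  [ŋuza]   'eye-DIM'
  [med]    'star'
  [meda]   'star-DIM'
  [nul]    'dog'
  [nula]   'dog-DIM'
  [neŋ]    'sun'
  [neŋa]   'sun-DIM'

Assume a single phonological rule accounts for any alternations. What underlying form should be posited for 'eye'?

In [ŋud] and [ŋuza] the final segment of 'eye' alternates: [d] ~ [z].
If /d/ were underlying and a rule turned it into [z] before the DIM suffix, 'sand' would also alternate; but it has [d] in both [led] and [leda].
Therefore /z/ is basic and [d] is derived by word-final hardening (voiced fricatives become stops word-finally).
So 'eye' = /ŋuz/.

/ŋuz/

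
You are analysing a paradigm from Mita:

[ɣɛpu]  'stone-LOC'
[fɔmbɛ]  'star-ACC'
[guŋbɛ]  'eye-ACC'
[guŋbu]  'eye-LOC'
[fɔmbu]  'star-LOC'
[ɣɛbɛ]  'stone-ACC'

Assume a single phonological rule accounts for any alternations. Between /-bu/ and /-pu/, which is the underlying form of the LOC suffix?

The LOC morpheme has two allomorphs, [-bu] and [-pu].
By contrast the ACC suffix keeps its initial [b] throughout — that segment must be underlying.
So the underlying form is /-pu/, and voiceless stops become voiced after a nasal.

/-pu/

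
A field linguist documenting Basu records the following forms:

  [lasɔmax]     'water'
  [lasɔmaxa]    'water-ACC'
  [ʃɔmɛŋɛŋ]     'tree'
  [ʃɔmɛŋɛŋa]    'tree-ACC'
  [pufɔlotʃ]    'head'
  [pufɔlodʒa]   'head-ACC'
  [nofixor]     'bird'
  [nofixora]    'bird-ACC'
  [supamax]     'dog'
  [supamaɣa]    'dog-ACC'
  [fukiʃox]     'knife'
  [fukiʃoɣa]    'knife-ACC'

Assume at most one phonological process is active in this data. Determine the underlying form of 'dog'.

/supamaɣ/

The stem for 'dog' ends in [x] in [supamax] but [ɣ] in [supamaɣa].
Compare 'water', with invariant [x] in [lasɔmax] and [lasɔmaxa]: an analysis with underlying /x/ and a rule producing [ɣ] before the ACC suffix would wrongly predict alternation here too.
Therefore /ɣ/ is basic and [x] is derived by word-final obstruent devoicing (voiced obstruents become voiceless word-finally).
So 'dog' = /supamaɣ/.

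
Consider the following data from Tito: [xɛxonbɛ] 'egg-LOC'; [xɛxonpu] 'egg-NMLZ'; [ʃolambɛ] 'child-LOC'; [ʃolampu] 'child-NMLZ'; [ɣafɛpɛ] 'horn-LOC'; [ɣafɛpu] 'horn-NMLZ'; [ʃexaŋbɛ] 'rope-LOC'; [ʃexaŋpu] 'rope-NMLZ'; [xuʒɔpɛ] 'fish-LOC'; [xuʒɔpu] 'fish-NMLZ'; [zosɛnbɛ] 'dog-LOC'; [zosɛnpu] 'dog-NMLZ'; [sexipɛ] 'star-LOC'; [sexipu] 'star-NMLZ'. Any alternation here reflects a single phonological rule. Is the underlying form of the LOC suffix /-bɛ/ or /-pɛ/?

The LOC suffix surfaces as [-bɛ] and [-pɛ], depending on the final segment of the stem.
The NMLZ suffix, which begins with [p], is invariant after every stem; so [p] is not altered by any rule here.
The LOC suffix is therefore /-bɛ/ underlyingly, with post-vocalic devoicing: voiced stops become voiceless after a vowel.

/-bɛ/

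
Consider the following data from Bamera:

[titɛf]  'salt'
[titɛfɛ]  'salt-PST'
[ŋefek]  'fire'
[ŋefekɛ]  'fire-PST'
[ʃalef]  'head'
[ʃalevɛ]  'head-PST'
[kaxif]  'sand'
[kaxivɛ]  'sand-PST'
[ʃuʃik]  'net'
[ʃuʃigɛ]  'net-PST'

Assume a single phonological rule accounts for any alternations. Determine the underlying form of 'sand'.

/kaxiv/

'sand' shows [f] ~ [v] at the end of the stem ([kaxif] vs [kaxivɛ]).
Compare 'salt', with invariant [f] in [titɛf] and [titɛfɛ]: an analysis with underlying /f/ and a rule producing [v] before the PST suffix would wrongly predict alternation here too.
Therefore /v/ is basic and [f] is derived by word-final obstruent devoicing (voiced obstruents become voiceless word-finally).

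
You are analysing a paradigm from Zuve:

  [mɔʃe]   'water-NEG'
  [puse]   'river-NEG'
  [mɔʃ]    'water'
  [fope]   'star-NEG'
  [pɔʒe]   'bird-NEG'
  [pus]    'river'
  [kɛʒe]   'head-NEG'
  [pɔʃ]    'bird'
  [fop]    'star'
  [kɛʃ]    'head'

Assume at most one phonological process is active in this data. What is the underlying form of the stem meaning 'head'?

In [kɛʃ] and [kɛʒe] the final segment of 'head' alternates: [ʃ] ~ [ʒ].
But 'water' keeps [ʃ] in both environments ([mɔʃ], [mɔʃe]), so there is no rule changing /ʃ/ to [ʒ] before the NEG suffix.
The alternation reflects word-final obstruent devoicing: voiced obstruents become voiceless word-finally. /ʒ/ is underlying.
Hence 'head' is /kɛʒ/ underlyingly.

/kɛʒ/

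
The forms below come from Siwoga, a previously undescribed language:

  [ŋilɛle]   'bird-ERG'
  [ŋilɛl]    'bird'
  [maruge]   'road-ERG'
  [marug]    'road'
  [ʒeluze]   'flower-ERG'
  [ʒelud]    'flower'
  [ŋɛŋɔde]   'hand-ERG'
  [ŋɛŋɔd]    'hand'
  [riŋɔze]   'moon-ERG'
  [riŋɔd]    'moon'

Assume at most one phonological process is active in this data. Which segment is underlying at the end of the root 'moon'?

In [riŋɔze] and [riŋɔd] the final segment of 'moon' alternates: [z] ~ [d].
The stem 'hand' ([ŋɛŋɔde], [ŋɛŋɔd]) shows [d] unchanged in both environments, so [d] cannot be basic with [z] derived before the ERG suffix.
Therefore /z/ is basic and [d] is derived by word-final hardening (voiced fricatives become stops word-finally).

/z/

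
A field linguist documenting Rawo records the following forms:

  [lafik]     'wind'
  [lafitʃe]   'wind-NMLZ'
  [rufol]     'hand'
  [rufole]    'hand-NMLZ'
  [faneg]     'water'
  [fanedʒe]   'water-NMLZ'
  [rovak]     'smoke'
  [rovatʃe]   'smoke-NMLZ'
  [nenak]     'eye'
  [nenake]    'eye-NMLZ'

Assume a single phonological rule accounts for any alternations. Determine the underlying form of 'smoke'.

The stem for 'smoke' ends in [k] in [rovak] but [tʃ] in [rovatʃe].
If /k/ were underlying and a rule turned it into [tʃ] before the NMLZ suffix, 'eye' would also alternate; but it has [k] in both [nenak] and [nenake].
The alternation reflects depalatalization: palato-alveolar /tʃ/ and /dʒ/ become [k] and [g] when no front vowel follows. /tʃ/ is underlying.

/rovatʃ/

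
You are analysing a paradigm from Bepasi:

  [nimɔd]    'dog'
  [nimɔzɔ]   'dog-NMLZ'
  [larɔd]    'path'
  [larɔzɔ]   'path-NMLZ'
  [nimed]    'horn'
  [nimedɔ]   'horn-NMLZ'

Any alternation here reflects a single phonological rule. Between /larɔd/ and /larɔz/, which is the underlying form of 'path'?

/larɔz/

'path' shows [d] ~ [z] at the end of the stem ([larɔd] vs [larɔzɔ]).
But 'horn' keeps [d] in both environments ([nimed], [nimedɔ]), so there is no rule changing /d/ to [z] before the NMLZ suffix.
The underlying segment must be /z/; voiced fricatives become stops word-finally, yielding [d] there.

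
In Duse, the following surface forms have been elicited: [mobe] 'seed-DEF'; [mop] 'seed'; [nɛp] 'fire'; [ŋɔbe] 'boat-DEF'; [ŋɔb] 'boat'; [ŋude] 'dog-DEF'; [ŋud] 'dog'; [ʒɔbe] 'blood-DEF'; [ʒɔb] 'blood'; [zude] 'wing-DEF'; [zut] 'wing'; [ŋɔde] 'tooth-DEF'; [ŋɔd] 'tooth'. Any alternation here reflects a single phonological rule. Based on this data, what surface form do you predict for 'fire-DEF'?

In [mobe] and [mop] the final segment of 'seed' alternates: [b] ~ [p].
But 'blood' keeps [b] in both environments ([ʒɔbe], [ʒɔb]), so there is no rule changing /b/ to [p] in isolation.
Therefore /p/ is basic and [b] is derived by intervocalic voicing (voiceless stops become voiced between vowels).
From [nɛp] the stem 'fire' is /nɛp/; between vowels this yields [nɛbe].

[nɛbe]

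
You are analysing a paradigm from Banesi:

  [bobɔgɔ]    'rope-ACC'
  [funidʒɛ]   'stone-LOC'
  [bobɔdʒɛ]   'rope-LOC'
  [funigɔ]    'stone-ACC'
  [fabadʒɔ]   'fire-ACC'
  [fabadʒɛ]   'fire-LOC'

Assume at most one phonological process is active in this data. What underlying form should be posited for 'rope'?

/bobɔg/

The stem for 'rope' ends in [g] in [bobɔgɔ] but [dʒ] in [bobɔdʒɛ].
Compare 'fire', with invariant [dʒ] in [fabadʒɔ] and [fabadʒɛ]: an analysis with underlying /dʒ/ and a rule producing [g] before the ACC suffix would wrongly predict alternation here too.
The underlying segment must be /g/; /g/ becomes palato-alveolar [dʒ] before a front vowel, yielding [dʒ] there.
Hence 'rope' is /bobɔg/ underlyingly.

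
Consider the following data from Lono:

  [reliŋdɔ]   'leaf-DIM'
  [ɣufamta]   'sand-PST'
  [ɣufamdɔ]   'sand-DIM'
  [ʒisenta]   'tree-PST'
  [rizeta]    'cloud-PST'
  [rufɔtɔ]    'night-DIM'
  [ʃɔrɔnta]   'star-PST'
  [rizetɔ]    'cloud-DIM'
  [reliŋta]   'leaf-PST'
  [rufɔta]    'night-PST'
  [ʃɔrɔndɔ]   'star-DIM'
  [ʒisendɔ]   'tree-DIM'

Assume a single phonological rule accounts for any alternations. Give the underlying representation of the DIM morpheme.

/-dɔ/

The DIM suffix surfaces as [-dɔ] and [-tɔ], depending on the final segment of the stem.
By contrast the PST suffix keeps its initial [t] throughout — that segment must be underlying.
So the underlying form is /-dɔ/, and voiced stops become voiceless after a vowel.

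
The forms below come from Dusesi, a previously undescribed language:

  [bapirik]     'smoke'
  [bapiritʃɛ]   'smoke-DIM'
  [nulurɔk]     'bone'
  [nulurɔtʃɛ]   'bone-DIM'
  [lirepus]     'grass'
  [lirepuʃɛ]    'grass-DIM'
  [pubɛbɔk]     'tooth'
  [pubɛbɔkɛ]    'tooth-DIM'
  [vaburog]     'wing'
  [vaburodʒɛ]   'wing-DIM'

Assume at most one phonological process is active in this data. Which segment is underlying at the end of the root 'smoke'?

The stem for 'smoke' ends in [k] in [bapirik] but [tʃ] in [bapiritʃɛ].
Compare 'tooth', with invariant [k] in [pubɛbɔk] and [pubɛbɔkɛ]: an analysis with underlying /k/ and a rule producing [tʃ] before the DIM suffix would wrongly predict alternation here too.
Therefore /tʃ/ is basic and [k] is derived by depalatalization (palato-alveolar /tʃ/, /dʒ/ and /ʃ/ become [k], [g] and [s] when no front vowel follows).

/tʃ/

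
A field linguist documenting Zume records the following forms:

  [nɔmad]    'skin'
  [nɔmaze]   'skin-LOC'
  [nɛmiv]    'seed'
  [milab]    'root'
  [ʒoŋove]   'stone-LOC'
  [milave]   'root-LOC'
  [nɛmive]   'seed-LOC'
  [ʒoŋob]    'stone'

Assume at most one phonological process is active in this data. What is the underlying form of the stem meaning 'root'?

/milab/

The root 'root' surfaces as [milab] and [milave], with a stem-final [b] ~ [v] alternation.
Compare 'seed', with invariant [v] in [nɛmiv] and [nɛmive]: an analysis with underlying /v/ and a rule producing [b] in isolation would wrongly predict alternation here too.
The underlying segment must be /b/; voiced stops become fricatives between vowels, yielding [v] there.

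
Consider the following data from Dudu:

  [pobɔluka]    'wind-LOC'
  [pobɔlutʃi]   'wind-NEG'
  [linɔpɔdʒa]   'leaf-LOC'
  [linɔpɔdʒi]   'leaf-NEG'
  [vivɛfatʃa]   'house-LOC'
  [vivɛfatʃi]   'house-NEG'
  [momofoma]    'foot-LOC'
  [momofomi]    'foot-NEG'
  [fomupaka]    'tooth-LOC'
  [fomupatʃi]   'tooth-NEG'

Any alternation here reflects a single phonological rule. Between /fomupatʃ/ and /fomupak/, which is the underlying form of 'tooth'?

/fomupak/

In [fomupaka] and [fomupatʃi] the final segment of 'tooth' alternates: [k] ~ [tʃ].
If /tʃ/ were underlying and a rule turned it into [k] before the LOC suffix, 'house' would also alternate; but it has [tʃ] in both [vivɛfatʃa] and [vivɛfatʃi].
The underlying segment must be /k/; /k/ becomes palato-alveolar [tʃ] before a front vowel, yielding [tʃ] there.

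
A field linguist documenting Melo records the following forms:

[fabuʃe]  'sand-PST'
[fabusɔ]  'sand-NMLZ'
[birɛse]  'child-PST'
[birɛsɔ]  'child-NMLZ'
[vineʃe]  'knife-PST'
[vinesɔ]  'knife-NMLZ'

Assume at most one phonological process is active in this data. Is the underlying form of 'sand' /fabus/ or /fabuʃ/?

The stem for 'sand' ends in [ʃ] in [fabuʃe] but [s] in [fabusɔ].
But 'child' keeps [s] in both environments ([birɛse], [birɛsɔ]), so there is no rule changing /s/ to [ʃ] before the PST suffix.
The underlying segment must be /ʃ/; palato-alveolar /ʃ/ becomes [s] when no front vowel follows, yielding [s] there.

/fabuʃ/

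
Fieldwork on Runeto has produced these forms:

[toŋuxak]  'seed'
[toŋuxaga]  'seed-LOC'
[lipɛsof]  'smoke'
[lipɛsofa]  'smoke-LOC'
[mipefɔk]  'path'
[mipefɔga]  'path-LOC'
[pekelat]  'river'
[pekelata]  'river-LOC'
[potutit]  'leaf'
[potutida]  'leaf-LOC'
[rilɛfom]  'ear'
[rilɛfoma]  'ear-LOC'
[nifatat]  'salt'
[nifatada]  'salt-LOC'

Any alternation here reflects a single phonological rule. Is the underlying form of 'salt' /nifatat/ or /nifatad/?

/nifatad/

In [nifatat] and [nifatada] the final segment of 'salt' alternates: [t] ~ [d].
But 'river' keeps [t] in both environments ([pekelat], [pekelata]), so there is no rule changing /t/ to [d] before the LOC suffix.
The underlying segment must be /d/; voiced obstruents become voiceless word-finally, yielding [t] there.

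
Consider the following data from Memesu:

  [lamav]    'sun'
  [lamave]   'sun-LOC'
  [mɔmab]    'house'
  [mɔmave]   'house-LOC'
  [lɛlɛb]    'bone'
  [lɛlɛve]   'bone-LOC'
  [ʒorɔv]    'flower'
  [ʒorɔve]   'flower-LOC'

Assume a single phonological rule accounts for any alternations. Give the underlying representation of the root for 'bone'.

/lɛlɛb/

In [lɛlɛb] and [lɛlɛve] the final segment of 'bone' alternates: [b] ~ [v].
The stem 'flower' ([ʒorɔv], [ʒorɔve]) shows [v] unchanged in both environments, so [v] cannot be basic with [b] derived in isolation.
The alternation reflects intervocalic spirantization: voiced stops become fricatives between vowels. /b/ is underlying.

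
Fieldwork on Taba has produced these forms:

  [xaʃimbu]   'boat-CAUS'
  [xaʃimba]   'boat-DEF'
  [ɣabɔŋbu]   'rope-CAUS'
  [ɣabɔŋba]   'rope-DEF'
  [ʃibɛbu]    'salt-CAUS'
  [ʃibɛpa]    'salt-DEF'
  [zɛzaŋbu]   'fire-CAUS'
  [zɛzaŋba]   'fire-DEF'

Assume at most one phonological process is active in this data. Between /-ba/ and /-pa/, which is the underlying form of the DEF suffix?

/-pa/

The DEF morpheme has two allomorphs, [-ba] and [-pa].
By contrast the CAUS suffix keeps its initial [b] throughout — that segment must be underlying.
The DEF suffix is therefore /-pa/ underlyingly, with post-nasal voicing: voiceless stops become voiced after a nasal.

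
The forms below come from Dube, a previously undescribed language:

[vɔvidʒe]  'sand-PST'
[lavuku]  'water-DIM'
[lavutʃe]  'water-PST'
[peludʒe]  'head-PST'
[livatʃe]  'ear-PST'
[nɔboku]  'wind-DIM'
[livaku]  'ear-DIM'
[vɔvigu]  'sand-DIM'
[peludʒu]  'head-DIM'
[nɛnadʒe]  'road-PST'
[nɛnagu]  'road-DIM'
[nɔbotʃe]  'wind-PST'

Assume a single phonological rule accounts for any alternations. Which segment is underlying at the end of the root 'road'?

In [nɛnadʒe] and [nɛnagu] the final segment of 'road' alternates: [dʒ] ~ [g].
But 'head' keeps [dʒ] in both environments ([peludʒe], [peludʒu]), so there is no rule changing /dʒ/ to [g] before the DIM suffix.
The underlying segment must be /g/; /k/ and /g/ become palato-alveolar [tʃ] and [dʒ] before a front vowel, yielding [dʒ] there.

/g/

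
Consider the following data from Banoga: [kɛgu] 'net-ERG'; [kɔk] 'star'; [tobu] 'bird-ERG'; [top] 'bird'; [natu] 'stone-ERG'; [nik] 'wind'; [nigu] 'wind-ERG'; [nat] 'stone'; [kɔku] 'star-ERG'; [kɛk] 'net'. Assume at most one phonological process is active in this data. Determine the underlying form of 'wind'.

The stem for 'wind' ends in [k] in [nik] but [g] in [nigu].
But 'star' keeps [k] in both environments ([kɔk], [kɔku]), so there is no rule changing /k/ to [g] before the ERG suffix.
The underlying segment must be /g/; voiced obstruents become voiceless word-finally, yielding [k] there.
So 'wind' = /nig/.

/nig/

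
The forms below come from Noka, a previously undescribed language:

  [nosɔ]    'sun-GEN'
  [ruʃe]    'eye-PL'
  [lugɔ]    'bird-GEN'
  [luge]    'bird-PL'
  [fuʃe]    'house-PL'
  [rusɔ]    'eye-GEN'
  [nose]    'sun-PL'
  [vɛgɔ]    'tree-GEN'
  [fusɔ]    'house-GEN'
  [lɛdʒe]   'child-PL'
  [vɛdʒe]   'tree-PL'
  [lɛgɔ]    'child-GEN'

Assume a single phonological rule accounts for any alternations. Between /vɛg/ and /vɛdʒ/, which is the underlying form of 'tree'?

The root 'tree' surfaces as [vɛgɔ] and [vɛdʒe], with a stem-final [g] ~ [dʒ] alternation.
If /g/ were underlying and a rule turned it into [dʒ] before the PL suffix, 'bird' would also alternate; but it has [g] in both [lugɔ] and [luge].
So /dʒ/ is underlying, and a rule of depalatalization — palato-alveolar /dʒ/ and /ʃ/ become [g] and [s] when no front vowel follows — gives [g].

/vɛdʒ/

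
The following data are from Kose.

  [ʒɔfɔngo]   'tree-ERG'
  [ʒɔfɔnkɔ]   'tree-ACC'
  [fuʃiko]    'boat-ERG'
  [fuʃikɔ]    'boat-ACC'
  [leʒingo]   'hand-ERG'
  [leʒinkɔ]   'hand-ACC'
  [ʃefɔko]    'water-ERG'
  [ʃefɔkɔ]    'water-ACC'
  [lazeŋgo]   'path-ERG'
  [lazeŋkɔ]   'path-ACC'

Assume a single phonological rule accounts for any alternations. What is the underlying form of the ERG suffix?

The ERG morpheme has two allomorphs, [-go] and [-ko].
The ACC suffix, which begins with [k], is invariant after every stem; so [k] is not altered by any rule here.
The ERG suffix is therefore /-go/ underlyingly, with post-vocalic devoicing: voiced stops become voiceless after a vowel.

/-go/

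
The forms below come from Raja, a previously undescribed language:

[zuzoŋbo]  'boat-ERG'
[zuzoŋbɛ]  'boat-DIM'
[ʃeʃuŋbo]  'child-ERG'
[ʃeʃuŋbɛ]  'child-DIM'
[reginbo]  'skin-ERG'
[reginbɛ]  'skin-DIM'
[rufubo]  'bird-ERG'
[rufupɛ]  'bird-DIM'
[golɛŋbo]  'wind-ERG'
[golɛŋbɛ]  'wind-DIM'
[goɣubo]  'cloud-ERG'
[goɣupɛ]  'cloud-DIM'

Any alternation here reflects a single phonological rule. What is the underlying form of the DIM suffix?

/-pɛ/

The DIM suffix surfaces as [-bɛ] and [-pɛ], depending on the final segment of the stem.
By contrast the ERG suffix keeps its initial [b] throughout — that segment must be underlying.
The DIM suffix is therefore /-pɛ/ underlyingly, with post-nasal voicing: voiceless stops become voiced after a nasal.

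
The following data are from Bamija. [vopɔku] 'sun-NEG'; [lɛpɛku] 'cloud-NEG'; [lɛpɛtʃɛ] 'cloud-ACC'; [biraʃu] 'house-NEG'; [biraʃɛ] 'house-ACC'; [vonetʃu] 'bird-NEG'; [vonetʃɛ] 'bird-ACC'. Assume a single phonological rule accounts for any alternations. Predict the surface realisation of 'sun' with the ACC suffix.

The root 'cloud' surfaces as [lɛpɛku] and [lɛpɛtʃɛ], with a stem-final [k] ~ [tʃ] alternation.
The stem 'bird' ([vonetʃu], [vonetʃɛ]) shows [tʃ] unchanged in both environments, so [tʃ] cannot be basic with [k] derived before the NEG suffix.
The underlying segment must be /k/; /k/ becomes palato-alveolar [tʃ] before a front vowel, yielding [tʃ] there.
From [vopɔku] the stem 'sun' is /vopɔk/; before a front vowel this yields [vopɔtʃɛ].

[vopɔtʃɛ]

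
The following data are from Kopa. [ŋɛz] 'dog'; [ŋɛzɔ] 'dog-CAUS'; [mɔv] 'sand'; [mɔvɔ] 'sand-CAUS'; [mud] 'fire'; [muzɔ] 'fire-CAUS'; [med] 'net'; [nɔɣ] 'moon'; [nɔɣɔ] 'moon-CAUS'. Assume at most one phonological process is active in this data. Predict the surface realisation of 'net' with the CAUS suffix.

[mezɔ]

'fire' shows [d] ~ [z] at the end of the stem ([mud] vs [muzɔ]).
If /z/ were underlying and a rule turned it into [d] in isolation, 'dog' would also alternate; but it has [z] in both [ŋɛz] and [ŋɛzɔ].
The alternation reflects intervocalic spirantization: voiced stops become fricatives between vowels. /d/ is underlying.
From [med] the stem 'net' is /med/; between vowels this yields [mezɔ].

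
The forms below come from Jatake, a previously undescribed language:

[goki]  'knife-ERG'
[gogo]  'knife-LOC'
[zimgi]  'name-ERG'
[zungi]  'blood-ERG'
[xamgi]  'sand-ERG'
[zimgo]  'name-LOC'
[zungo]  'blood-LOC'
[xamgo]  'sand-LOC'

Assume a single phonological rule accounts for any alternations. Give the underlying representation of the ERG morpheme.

/-ki/

The ERG suffix surfaces as [-gi] and [-ki], depending on the final segment of the stem.
By contrast the LOC suffix keeps its initial [g] throughout — that segment must be underlying.
So the underlying form is /-ki/, and voiceless stops become voiced after a nasal.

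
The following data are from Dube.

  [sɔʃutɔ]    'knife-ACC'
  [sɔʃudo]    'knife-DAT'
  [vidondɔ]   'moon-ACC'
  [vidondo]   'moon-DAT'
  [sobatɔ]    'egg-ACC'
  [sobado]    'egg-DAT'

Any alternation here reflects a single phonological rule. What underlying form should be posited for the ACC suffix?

/-tɔ/

The ACC morpheme has two allomorphs, [-dɔ] and [-tɔ].
The DAT suffix, which begins with [d], is invariant after every stem; so [d] is not altered by any rule here.
The ACC suffix is therefore /-tɔ/ underlyingly, with post-nasal voicing: voiceless stops become voiced after a nasal.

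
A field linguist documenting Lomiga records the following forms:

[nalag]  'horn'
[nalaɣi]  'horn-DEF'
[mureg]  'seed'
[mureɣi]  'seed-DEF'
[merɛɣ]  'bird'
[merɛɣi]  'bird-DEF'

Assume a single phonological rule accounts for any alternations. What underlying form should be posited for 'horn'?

In [nalag] and [nalaɣi] the final segment of 'horn' alternates: [g] ~ [ɣ].
The stem 'bird' ([merɛɣ], [merɛɣi]) shows [ɣ] unchanged in both environments, so [ɣ] cannot be basic with [g] derived in isolation.
Therefore /g/ is basic and [ɣ] is derived by intervocalic spirantization (voiced stops become fricatives between vowels).
The underlying form of 'horn' is therefore /nalag/.

/nalag/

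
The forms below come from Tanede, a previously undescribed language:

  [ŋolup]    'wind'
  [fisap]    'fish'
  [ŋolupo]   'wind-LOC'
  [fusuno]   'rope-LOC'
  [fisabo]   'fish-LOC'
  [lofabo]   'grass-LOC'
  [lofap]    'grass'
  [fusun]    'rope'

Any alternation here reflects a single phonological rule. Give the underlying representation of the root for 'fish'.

'fish' shows [p] ~ [b] at the end of the stem ([fisap] vs [fisabo]).
But 'wind' keeps [p] in both environments ([ŋolup], [ŋolupo]), so there is no rule changing /p/ to [b] before the LOC suffix.
The underlying segment must be /b/; voiced obstruents become voiceless word-finally, yielding [p] there.
So 'fish' = /fisab/.

/fisab/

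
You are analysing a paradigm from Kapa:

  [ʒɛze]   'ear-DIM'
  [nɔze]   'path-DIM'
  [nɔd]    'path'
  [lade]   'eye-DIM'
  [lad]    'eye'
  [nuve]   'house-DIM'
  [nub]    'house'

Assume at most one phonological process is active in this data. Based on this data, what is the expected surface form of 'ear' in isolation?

'path' shows [z] ~ [d] at the end of the stem ([nɔze] vs [nɔd]).
If /d/ were underlying and a rule turned it into [z] before the DIM suffix, 'eye' would also alternate; but it has [d] in both [lade] and [lad].
Therefore /z/ is basic and [d] is derived by word-final hardening (voiced fricatives become stops word-finally).
The one attested form of 'ear', [ʒɛze], shows underlying /ʒɛz/. Applying the same rule word-finally gives [ʒɛd].

[ʒɛd]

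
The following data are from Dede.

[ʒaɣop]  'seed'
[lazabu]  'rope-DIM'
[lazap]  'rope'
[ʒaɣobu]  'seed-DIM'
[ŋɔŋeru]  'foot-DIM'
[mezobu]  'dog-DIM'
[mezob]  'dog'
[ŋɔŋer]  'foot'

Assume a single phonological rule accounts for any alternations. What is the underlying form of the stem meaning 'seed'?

In [ʒaɣobu] and [ʒaɣop] the final segment of 'seed' alternates: [b] ~ [p].
The stem 'dog' ([mezobu], [mezob]) shows [b] unchanged in both environments, so [b] cannot be basic with [p] derived in isolation.
Therefore /p/ is basic and [b] is derived by intervocalic voicing (voiceless stops become voiced between vowels).
Hence 'seed' is /ʒaɣop/ underlyingly.

/ʒaɣop/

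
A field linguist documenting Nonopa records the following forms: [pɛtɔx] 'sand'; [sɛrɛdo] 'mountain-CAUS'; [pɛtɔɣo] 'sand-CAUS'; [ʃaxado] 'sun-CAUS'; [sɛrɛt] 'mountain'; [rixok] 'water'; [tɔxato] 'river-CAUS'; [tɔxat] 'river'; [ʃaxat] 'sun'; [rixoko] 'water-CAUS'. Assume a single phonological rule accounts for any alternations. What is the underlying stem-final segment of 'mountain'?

In [sɛrɛt] and [sɛrɛdo] the final segment of 'mountain' alternates: [t] ~ [d].
The stem 'river' ([tɔxat], [tɔxato]) shows [t] unchanged in both environments, so [t] cannot be basic with [d] derived before the CAUS suffix.
Therefore /d/ is basic and [t] is derived by word-final obstruent devoicing (voiced obstruents become voiceless word-finally).

/d/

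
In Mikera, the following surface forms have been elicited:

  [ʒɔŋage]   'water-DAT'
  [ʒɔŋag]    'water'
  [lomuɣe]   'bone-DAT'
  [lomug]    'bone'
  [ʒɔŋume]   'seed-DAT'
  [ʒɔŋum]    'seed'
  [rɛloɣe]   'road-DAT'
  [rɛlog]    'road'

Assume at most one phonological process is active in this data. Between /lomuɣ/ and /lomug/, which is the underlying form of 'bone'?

In [lomuɣe] and [lomug] the final segment of 'bone' alternates: [ɣ] ~ [g].
But 'water' keeps [g] in both environments ([ʒɔŋage], [ʒɔŋag]), so there is no rule changing /g/ to [ɣ] before the DAT suffix.
So /ɣ/ is underlying, and a rule of word-final hardening — voiced fricatives become stops word-finally — gives [g].

/lomuɣ/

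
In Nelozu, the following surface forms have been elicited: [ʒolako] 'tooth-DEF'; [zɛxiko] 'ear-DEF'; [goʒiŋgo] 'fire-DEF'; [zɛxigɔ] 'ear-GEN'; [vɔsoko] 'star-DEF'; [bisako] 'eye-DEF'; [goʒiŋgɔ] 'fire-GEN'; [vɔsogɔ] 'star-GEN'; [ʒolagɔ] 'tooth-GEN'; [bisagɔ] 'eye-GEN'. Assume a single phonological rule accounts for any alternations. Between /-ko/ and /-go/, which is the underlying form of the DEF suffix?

The DEF suffix surfaces as [-go] and [-ko], depending on the final segment of the stem.
By contrast the GEN suffix keeps its initial [g] throughout — that segment must be underlying.
So the underlying form is /-ko/, and voiceless stops become voiced after a nasal.

/-ko/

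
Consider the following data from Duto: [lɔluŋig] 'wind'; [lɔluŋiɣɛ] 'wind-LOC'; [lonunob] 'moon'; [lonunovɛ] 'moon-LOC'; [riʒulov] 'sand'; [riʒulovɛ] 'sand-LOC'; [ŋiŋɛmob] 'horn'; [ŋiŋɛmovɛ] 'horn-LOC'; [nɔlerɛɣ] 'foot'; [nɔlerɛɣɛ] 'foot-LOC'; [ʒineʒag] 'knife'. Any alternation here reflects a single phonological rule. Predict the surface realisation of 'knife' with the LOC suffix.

[ʒineʒaɣɛ]

The stem for 'wind' ends in [g] in [lɔluŋig] but [ɣ] in [lɔluŋiɣɛ].
The stem 'foot' ([nɔlerɛɣ], [nɔlerɛɣɛ]) shows [ɣ] unchanged in both environments, so [ɣ] cannot be basic with [g] derived in isolation.
Therefore /g/ is basic and [ɣ] is derived by intervocalic spirantization (voiced stops become fricatives between vowels).
The one attested form of 'knife', [ʒineʒag], shows underlying /ʒineʒag/. Applying the same rule between vowels gives [ʒineʒaɣɛ].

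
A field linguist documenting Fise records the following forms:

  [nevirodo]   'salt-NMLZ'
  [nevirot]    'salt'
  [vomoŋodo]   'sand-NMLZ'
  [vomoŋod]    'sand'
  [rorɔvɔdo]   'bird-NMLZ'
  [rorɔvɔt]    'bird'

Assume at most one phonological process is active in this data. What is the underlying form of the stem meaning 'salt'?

/nevirot/

The stem for 'salt' ends in [d] in [nevirodo] but [t] in [nevirot].
Compare 'sand', with invariant [d] in [vomoŋodo] and [vomoŋod]: an analysis with underlying /d/ and a rule producing [t] in isolation would wrongly predict alternation here too.
Therefore /t/ is basic and [d] is derived by intervocalic voicing (voiceless stops become voiced between vowels).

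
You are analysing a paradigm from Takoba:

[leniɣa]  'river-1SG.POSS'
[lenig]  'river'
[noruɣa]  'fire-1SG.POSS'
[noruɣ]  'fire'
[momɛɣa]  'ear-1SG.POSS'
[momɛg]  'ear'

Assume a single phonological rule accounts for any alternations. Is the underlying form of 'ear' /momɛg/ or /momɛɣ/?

'ear' shows [ɣ] ~ [g] at the end of the stem ([momɛɣa] vs [momɛg]).
Compare 'fire', with invariant [ɣ] in [noruɣa] and [noruɣ]: an analysis with underlying /ɣ/ and a rule producing [g] in isolation would wrongly predict alternation here too.
The underlying segment must be /g/; voiced stops become fricatives between vowels, yielding [ɣ] there.

/momɛg/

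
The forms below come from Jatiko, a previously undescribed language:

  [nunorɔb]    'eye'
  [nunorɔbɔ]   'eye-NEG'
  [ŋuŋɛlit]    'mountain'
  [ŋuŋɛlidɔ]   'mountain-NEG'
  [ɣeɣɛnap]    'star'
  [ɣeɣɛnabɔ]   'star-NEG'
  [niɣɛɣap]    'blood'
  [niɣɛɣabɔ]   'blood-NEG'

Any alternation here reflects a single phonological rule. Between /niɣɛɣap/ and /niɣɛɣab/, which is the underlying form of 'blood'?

'blood' shows [p] ~ [b] at the end of the stem ([niɣɛɣap] vs [niɣɛɣabɔ]).
Compare 'eye', with invariant [b] in [nunorɔb] and [nunorɔbɔ]: an analysis with underlying /b/ and a rule producing [p] in isolation would wrongly predict alternation here too.
The alternation reflects intervocalic voicing: voiceless stops become voiced between vowels. /p/ is underlying.

/niɣɛɣap/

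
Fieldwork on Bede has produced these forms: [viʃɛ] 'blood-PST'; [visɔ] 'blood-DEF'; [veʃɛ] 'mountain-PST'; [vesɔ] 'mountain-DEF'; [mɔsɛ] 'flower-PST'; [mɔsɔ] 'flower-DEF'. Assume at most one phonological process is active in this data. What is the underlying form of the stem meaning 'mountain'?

/veʃ/

The root 'mountain' surfaces as [veʃɛ] and [vesɔ], with a stem-final [ʃ] ~ [s] alternation.
Compare 'flower', with invariant [s] in [mɔsɛ] and [mɔsɔ]: an analysis with underlying /s/ and a rule producing [ʃ] before the PST suffix would wrongly predict alternation here too.
So /ʃ/ is underlying, and a rule of depalatalization — palato-alveolar /ʃ/ becomes [s] when no front vowel follows — gives [s].
So 'mountain' = /veʃ/.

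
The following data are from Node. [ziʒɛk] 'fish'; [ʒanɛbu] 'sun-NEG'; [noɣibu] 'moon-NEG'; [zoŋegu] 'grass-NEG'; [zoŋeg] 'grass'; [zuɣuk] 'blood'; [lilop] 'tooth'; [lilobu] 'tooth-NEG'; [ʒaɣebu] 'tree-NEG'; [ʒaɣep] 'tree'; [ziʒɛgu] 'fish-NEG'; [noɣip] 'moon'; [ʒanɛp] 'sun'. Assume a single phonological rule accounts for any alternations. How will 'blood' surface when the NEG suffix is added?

The root 'fish' surfaces as [ziʒɛgu] and [ziʒɛk], with a stem-final [g] ~ [k] alternation.
The stem 'grass' ([zoŋegu], [zoŋeg]) shows [g] unchanged in both environments, so [g] cannot be basic with [k] derived in isolation.
Therefore /k/ is basic and [g] is derived by intervocalic voicing (voiceless stops become voiced between vowels).
From [zuɣuk] the stem 'blood' is /zuɣuk/; between vowels this yields [zuɣugu].

[zuɣugu]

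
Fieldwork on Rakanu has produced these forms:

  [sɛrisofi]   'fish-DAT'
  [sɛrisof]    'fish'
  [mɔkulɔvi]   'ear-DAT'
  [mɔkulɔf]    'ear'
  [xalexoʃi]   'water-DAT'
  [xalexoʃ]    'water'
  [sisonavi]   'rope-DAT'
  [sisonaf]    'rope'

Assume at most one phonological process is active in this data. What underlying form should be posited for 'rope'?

The stem for 'rope' ends in [v] in [sisonavi] but [f] in [sisonaf].
The stem 'fish' ([sɛrisofi], [sɛrisof]) shows [f] unchanged in both environments, so [f] cannot be basic with [v] derived before the DAT suffix.
The alternation reflects word-final obstruent devoicing: voiced obstruents become voiceless word-finally. /v/ is underlying.

/sisonav/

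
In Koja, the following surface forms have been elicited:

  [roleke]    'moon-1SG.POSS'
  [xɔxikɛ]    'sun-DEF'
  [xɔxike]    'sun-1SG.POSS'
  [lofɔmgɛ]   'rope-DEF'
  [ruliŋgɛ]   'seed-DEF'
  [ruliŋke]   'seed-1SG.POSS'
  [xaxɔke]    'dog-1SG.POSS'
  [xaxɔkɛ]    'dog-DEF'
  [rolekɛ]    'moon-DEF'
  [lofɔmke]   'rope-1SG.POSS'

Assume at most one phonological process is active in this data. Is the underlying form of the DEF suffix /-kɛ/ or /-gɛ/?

The DEF morpheme has two allomorphs, [-gɛ] and [-kɛ].
The 1SG.POSS suffix, which begins with [k], is invariant after every stem; so [k] is not altered by any rule here.
The DEF suffix is therefore /-gɛ/ underlyingly, with post-vocalic devoicing: voiced stops become voiceless after a vowel.

/-gɛ/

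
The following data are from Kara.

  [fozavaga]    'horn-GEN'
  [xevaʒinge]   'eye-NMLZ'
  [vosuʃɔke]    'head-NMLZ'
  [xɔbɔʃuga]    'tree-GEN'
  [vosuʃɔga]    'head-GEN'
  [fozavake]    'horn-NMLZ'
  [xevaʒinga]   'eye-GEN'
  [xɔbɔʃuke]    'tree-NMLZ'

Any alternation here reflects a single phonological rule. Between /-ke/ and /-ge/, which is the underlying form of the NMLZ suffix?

/-ke/

The NMLZ suffix surfaces as [-ge] and [-ke], depending on the final segment of the stem.
The GEN suffix, which begins with [g], is invariant after every stem; so [g] is not altered by any rule here.
So the underlying form is /-ke/, and voiceless stops become voiced after a nasal.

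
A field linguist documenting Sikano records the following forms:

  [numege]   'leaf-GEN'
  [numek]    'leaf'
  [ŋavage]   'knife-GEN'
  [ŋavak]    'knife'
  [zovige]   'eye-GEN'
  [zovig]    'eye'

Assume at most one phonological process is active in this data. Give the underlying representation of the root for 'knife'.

In [ŋavage] and [ŋavak] the final segment of 'knife' alternates: [g] ~ [k].
If /g/ were underlying and a rule turned it into [k] in isolation, 'eye' would also alternate; but it has [g] in both [zovige] and [zovig].
The alternation reflects intervocalic voicing: voiceless stops become voiced between vowels. /k/ is underlying.
So 'knife' = /ŋavak/.

/ŋavak/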